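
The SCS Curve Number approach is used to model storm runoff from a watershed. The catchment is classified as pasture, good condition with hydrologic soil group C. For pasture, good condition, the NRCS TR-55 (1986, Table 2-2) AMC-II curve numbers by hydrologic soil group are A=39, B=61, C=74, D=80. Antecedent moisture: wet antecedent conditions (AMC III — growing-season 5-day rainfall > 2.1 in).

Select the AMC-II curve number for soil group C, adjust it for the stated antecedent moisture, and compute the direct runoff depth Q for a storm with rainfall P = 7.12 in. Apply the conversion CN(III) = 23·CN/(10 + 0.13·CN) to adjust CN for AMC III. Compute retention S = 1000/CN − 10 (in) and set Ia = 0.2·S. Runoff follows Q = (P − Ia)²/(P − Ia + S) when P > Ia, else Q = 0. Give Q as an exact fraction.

Q = 10509310242/1887922225 in ≈ 5.567 in

NRCS table: pasture, good condition, soil group C → CN(II) = 74
CN(III) from CN(II)=74: (23·74)/(10 + 0.13·74) = 85100/981 ≈ 86.748
Max retention: S = 1000/(85100/981) − 10 = 1300/851 in (≈ 1.528 in)
Ia = 0.2·(1300/851) = 260/851 in ≈ 0.306 in
P − Ia = 7.120 − 0.306 = 144978/21275 ≈ 6.814 in (> 0, runoff occurs)
Runoff Q = (P−Ia)²/(P−Ia+S) = (6.814)²/(6.814+1.528) = 10509310242/1887922225 ≈ 5.567 in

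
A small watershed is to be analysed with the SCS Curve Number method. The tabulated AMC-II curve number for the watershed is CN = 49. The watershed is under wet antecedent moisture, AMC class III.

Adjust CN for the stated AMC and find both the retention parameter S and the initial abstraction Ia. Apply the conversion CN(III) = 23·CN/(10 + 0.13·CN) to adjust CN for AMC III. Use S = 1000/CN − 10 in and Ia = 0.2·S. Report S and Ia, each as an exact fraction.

Adjust CN=49 to AMC III: 23·49/(10 + 0.13·49) → 1127 ÷ (1637/100) = 112700/1637 ≈ 68.845
Retention S: 1000/CN − 10 with CN=68.845 → S = 5100/1127 ≈ 4.525 in
Ia = 0.2S: 0.2·4.525 = 0.905 in (exactly 1020/1127)

S = 5100/1127 in ≈ 4.525 in; Ia = 1020/1127 in ≈ 0.905 in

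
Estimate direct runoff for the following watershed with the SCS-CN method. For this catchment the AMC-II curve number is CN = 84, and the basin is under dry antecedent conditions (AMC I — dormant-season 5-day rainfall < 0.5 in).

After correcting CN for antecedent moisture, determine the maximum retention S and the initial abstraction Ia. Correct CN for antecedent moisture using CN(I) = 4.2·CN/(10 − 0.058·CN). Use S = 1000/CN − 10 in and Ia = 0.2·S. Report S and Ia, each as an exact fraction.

Dry (AMC I): CN(I) = 4.2·84/(10 − 0.058·84) = (1764/5)/(641/125) = 44100/641 ≈ 68.799
Retention S: 1000/CN − 10 with CN=68.799 → S = 2000/441 ≈ 4.535 in
Ia = 0.2S: 0.2·4.535 = 0.907 in (exactly 400/441)

S = 2000/441 in ≈ 4.535 in; Ia = 400/441 in ≈ 0.907 in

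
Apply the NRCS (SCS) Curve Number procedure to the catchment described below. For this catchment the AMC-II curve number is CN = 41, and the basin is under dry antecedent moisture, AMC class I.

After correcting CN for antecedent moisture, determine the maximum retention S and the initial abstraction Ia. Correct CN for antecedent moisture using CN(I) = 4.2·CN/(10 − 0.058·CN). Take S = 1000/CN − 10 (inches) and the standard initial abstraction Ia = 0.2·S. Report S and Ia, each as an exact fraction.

S = 29500/861 in ≈ 34.262 in; Ia = 5900/861 in ≈ 6.852 in

Adjust CN=41 to AMC I: 4.2·41/(10 − 0.058·41) → (861/5) ÷ (3811/500) = 86100/3811 ≈ 22.592
S = 1000/(86100/3811) − 10 = 29500/861 in ≈ 34.262 in
Ia = 0.2·(29500/861) = 5900/861 in ≈ 6.852 in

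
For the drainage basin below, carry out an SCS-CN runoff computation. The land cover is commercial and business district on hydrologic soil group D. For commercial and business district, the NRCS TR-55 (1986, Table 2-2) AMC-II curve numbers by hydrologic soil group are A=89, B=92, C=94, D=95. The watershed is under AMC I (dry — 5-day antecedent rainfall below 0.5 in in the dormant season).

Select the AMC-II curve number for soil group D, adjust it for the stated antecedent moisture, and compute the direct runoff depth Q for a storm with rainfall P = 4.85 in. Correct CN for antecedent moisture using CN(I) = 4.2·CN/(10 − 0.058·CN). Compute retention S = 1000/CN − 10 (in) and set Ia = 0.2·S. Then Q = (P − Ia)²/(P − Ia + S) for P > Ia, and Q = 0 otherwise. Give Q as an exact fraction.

Q = 1347110209/372689940 in ≈ 3.615 in

NRCS table: commercial and business district, soil group D → CN(II) = 95
Dry (AMC I): CN(I) = 4.2·95/(10 − 0.058·95) = 399/(449/100) = 39900/449 ≈ 88.864
S = 1000/(39900/449) − 10 = 500/399 in ≈ 1.253 in
Ia = 0.2·(500/399) = 100/399 in ≈ 0.251 in
Excess rainfall: 4.850 − 0.251 = 4.599 in; P > Ia so Q > 0
Q: (36703/7980)² ÷ (46703/7980) = 1347110209/372689940 in (≈ 3.615 in)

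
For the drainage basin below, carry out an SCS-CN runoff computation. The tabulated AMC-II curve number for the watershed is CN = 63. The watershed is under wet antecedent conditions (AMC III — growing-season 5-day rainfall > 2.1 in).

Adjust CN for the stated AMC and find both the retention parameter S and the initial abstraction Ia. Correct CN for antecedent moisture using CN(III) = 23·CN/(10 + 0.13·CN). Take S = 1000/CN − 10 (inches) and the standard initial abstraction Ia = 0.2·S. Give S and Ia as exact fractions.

Adjust CN=63 to AMC III: 23·63/(10 + 0.13·63) → 1449 ÷ (1819/100) = 144900/1819 ≈ 79.659
Retention S: 1000/CN − 10 with CN=79.659 → S = 3700/1449 ≈ 2.553 in
Initial abstraction Ia = S/5 = (3700/1449)/5 = 740/1449 ≈ 0.511 in

S = 3700/1449 in ≈ 2.553 in; Ia = 740/1449 in ≈ 0.511 in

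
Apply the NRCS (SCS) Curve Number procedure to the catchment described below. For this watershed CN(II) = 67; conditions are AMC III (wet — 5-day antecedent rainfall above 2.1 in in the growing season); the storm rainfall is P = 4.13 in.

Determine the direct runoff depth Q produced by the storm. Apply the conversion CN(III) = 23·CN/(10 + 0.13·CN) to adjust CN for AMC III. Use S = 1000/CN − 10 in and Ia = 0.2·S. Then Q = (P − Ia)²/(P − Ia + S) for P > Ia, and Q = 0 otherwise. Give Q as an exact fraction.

Q = 325393807489/138756725300 in ≈ 2.345 in

Wet (AMC III): CN(III) = 23·67/(10 + 0.13·67) = 1541/(1871/100) = 154100/1871 ≈ 82.362
Retention S: 1000/CN − 10 with CN=82.362 → S = 3300/1541 ≈ 2.141 in
Ia = 0.2·(3300/1541) = 660/1541 in ≈ 0.428 in
Since P=4.130 > Ia=0.428: effective rainfall P−Ia = 570433/154100 in
Q: (570433/154100)² ÷ (900433/154100) = 325393807489/138756725300 in (≈ 2.345 in)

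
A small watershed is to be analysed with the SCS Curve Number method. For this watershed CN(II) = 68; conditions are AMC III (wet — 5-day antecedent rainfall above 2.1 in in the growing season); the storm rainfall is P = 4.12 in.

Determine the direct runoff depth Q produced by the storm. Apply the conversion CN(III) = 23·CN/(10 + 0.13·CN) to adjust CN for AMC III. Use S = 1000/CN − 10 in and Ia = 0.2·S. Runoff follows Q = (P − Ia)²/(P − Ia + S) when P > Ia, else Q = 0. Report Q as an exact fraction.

Q = 1315730529/550068575 in ≈ 2.392 in

Adjust CN=68 to AMC III: 23·68/(10 + 0.13·68) → 1564 ÷ (471/25) = 39100/471 ≈ 83.015
Max retention: S = 1000/(39100/471) − 10 = 800/391 in (≈ 2.046 in)
Ia = 0.2·(800/391) = 160/391 in ≈ 0.409 in
Excess rainfall: 4.120 − 0.409 = 3.711 in; P > Ia so Q > 0
Q: (36273/9775)² ÷ (56273/9775) = 1315730529/550068575 in (≈ 2.392 in)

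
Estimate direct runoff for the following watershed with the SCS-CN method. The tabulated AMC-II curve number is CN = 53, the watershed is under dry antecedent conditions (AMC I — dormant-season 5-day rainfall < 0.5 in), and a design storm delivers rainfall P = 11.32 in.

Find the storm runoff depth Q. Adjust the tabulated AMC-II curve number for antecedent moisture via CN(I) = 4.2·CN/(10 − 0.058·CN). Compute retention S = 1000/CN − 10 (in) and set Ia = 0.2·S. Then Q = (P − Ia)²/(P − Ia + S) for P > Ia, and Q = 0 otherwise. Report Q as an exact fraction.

Q = 38997955441/21842040675 in ≈ 1.785 in

Dry (AMC I): CN(I) = 4.2·53/(10 − 0.058·53) = (1113/5)/(3463/500) = 111300/3463 ≈ 32.140
S = 1000/(111300/3463) − 10 = 23500/1113 in ≈ 21.114 in
Initial abstraction Ia = S/5 = (23500/1113)/5 = 4700/1113 ≈ 4.223 in
Since P=11.320 > Ia=4.223: effective rainfall P−Ia = 197479/27825 in
Q: (197479/27825)² ÷ (784979/27825) = 38997955441/21842040675 in (≈ 1.785 in)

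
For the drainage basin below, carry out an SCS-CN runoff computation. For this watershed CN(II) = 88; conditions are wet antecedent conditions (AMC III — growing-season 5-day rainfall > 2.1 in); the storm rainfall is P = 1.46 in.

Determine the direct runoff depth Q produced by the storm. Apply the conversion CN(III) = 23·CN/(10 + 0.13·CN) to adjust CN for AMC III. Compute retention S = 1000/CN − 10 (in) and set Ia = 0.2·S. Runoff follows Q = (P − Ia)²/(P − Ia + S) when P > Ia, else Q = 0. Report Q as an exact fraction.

Wet (AMC III): CN(III) = 23·88/(10 + 0.13·88) = 2024/(536/25) = 6325/67 ≈ 94.403
S = 1000/(6325/67) − 10 = 150/253 in ≈ 0.593 in
Ia = 0.2·(150/253) = 30/253 in ≈ 0.119 in
Since P=1.460 > Ia=0.119: effective rainfall P−Ia = 16969/12650 in
Q: (16969/12650)² ÷ (24469/12650) = 287946961/309532850 in (≈ 0.930 in)

Q = 287946961/309532850 in ≈ 0.930 in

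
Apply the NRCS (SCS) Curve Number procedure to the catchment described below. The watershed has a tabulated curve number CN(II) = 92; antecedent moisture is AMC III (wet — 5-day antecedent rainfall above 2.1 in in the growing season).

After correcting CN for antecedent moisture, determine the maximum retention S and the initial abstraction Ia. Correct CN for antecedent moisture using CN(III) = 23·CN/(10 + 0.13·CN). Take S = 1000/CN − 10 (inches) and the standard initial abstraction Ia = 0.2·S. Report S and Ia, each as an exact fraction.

S = 200/529 in ≈ 0.378 in; Ia = 40/529 in ≈ 0.076 in

Wet (AMC III): CN(III) = 23·92/(10 + 0.13·92) = 2116/(549/25) = 52900/549 ≈ 96.357
Retention S: 1000/CN − 10 with CN=96.357 → S = 200/529 ≈ 0.378 in
Initial abstraction Ia = S/5 = (200/529)/5 = 40/529 ≈ 0.076 in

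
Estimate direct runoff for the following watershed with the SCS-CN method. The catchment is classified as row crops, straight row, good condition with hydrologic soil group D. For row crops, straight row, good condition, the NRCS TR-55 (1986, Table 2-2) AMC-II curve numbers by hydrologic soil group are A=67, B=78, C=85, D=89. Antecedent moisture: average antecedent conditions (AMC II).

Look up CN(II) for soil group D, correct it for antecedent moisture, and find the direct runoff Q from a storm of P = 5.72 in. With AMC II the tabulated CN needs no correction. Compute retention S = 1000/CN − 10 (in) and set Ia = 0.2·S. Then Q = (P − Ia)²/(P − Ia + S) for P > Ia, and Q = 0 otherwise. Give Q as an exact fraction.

NRCS table: row crops, straight row, good condition, soil group D → CN(II) = 89
Average conditions: CN = 89 (no AMC adjustment).
S = 1000/89 − 10 = 110/89 in ≈ 1.236 in
Ia = 0.2S: 0.2·1.236 = 0.247 in (exactly 22/89)
Since P=5.720 > Ia=0.247: effective rainfall P−Ia = 12177/2225 in
Runoff Q = (P−Ia)²/(P−Ia+S) = (5.473)²/(5.473+1.236) = 13479939/3019325 ≈ 4.465 in

Q = 13479939/3019325 in ≈ 4.465 in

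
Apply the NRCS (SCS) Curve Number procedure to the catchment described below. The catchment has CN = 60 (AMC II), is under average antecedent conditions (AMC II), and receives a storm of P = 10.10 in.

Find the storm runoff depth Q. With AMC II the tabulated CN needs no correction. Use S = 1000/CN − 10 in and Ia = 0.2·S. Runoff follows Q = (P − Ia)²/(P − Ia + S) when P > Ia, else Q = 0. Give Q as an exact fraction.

CN(II) = 60; AMC II needs no correction.
Retention S: 1000/CN − 10 with CN=60.000 → S = 20/3 ≈ 6.667 in
Ia = 0.2·(20/3) = 4/3 in ≈ 1.333 in
Excess rainfall: 10.100 − 1.333 = 8.767 in; P > Ia so Q > 0
Q = (263/30)²/((263/30) + 20/3) = (69169/900)/(463/30) = 69169/13890 in ≈ 4.980 in

Q = 69169/13890 in ≈ 4.980 in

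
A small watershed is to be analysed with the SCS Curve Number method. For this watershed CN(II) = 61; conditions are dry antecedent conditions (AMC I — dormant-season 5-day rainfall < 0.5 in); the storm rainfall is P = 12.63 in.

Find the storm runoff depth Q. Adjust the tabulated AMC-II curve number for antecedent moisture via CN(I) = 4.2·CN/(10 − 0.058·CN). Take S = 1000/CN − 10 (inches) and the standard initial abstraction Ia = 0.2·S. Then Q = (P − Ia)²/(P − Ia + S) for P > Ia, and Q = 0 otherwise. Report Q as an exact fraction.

Q = 167527308601/45232152700 in ≈ 3.704 in

CN(I) from CN(II)=61: (4.2·61)/(10 − 0.058·61) = 42700/1077 ≈ 39.647
Retention S: 1000/CN − 10 with CN=39.647 → S = 6500/427 ≈ 15.222 in
Ia = 0.2S: 0.2·15.222 = 3.044 in (exactly 1300/427)
P − Ia = 12.630 − 3.044 = 409301/42700 ≈ 9.586 in (> 0, runoff occurs)
Runoff Q = (P−Ia)²/(P−Ia+S) = (9.586)²/(9.586+15.222) = 167527308601/45232152700 ≈ 3.704 in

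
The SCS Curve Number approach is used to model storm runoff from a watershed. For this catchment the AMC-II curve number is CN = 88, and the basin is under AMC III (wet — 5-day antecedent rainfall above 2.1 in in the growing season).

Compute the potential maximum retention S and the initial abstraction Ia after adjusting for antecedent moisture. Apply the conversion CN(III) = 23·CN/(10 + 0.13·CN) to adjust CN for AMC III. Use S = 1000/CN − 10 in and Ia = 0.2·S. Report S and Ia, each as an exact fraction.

Wet (AMC III): CN(III) = 23·88/(10 + 0.13·88) = 2024/(536/25) = 6325/67 ≈ 94.403
Max retention: S = 1000/(6325/67) − 10 = 150/253 in (≈ 0.593 in)
Ia = 0.2·(150/253) = 30/253 in ≈ 0.119 in

S = 150/253 in ≈ 0.593 in; Ia = 30/253 in ≈ 0.119 in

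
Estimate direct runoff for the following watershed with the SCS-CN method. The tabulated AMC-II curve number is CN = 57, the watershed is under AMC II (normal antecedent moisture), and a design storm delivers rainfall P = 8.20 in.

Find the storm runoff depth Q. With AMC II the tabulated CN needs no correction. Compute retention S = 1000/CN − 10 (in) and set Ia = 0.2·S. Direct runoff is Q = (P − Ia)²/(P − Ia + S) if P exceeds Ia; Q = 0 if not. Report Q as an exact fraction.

AMC II — tabulated CN = 57 applies directly.
Retention S: 1000/CN − 10 with CN=57.000 → S = 430/57 ≈ 7.544 in
Initial abstraction Ia = S/5 = (430/57)/5 = 86/57 ≈ 1.509 in
Excess rainfall: 8.200 − 1.509 = 6.691 in; P > Ia so Q > 0
Q = (1907/285)²/((1907/285) + 430/57) = (3636649/81225)/(4057/285) = 3636649/1156245 in ≈ 3.145 in

Q = 3636649/1156245 in ≈ 3.145 in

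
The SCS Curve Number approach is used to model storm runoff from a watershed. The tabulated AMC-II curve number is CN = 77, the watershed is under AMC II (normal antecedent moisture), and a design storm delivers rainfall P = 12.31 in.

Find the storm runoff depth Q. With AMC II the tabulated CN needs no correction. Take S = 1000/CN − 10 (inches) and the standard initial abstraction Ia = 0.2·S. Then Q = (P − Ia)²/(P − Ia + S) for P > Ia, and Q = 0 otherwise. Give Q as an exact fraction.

Q = 8133694969/871539900 in ≈ 9.333 in

AMC II — tabulated CN = 77 applies directly.
Retention S: 1000/CN − 10 with CN=77.000 → S = 230/77 ≈ 2.987 in
Ia = 0.2S: 0.2·2.987 = 0.597 in (exactly 46/77)
Excess rainfall: 12.310 − 0.597 = 11.713 in; P > Ia so Q > 0
Runoff Q = (P−Ia)²/(P−Ia+S) = (11.713)²/(11.713+2.987) = 8133694969/871539900 ≈ 9.333 in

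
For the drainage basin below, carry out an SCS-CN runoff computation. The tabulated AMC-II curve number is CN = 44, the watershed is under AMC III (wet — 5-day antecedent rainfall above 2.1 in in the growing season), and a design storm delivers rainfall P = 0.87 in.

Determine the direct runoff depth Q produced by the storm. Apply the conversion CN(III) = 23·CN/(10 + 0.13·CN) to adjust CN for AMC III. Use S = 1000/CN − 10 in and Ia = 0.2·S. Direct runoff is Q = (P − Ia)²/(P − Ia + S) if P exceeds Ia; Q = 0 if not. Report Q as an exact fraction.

Q = 0 in ≈ 0.000 in

Adjust CN=44 to AMC III: 23·44/(10 + 0.13·44) → 1012 ÷ (393/25) = 25300/393 ≈ 64.377
Retention S: 1000/CN − 10 with CN=64.377 → S = 1400/253 ≈ 5.534 in
Ia = 0.2S: 0.2·5.534 = 1.107 in (exactly 280/253)
P = 0.870 ≤ Ia = 1.107 in: entire storm abstracted, Q = 0.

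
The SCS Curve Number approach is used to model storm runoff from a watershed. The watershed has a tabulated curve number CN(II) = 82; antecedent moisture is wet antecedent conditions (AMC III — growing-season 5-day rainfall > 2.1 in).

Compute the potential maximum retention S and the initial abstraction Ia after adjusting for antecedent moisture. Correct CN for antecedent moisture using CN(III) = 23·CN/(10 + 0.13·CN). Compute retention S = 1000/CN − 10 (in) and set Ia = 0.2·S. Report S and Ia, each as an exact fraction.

CN(III) from CN(II)=82: (23·82)/(10 + 0.13·82) = 94300/1033 ≈ 91.288
S = 1000/(94300/1033) − 10 = 900/943 in ≈ 0.954 in
Ia = 0.2S: 0.2·0.954 = 0.191 in (exactly 180/943)

S = 900/943 in ≈ 0.954 in; Ia = 180/943 in ≈ 0.191 in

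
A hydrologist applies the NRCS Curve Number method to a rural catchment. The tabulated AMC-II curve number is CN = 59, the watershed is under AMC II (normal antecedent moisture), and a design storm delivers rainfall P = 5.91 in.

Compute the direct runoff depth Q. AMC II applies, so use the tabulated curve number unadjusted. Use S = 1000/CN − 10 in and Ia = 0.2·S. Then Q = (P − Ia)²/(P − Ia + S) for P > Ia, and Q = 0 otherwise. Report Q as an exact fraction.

Q = 711235561/399247100 in ≈ 1.781 in

Average conditions: CN = 59 (no AMC adjustment).
S = 1000/59 − 10 = 410/59 in ≈ 6.949 in
Ia = 0.2·(410/59) = 82/59 in ≈ 1.390 in
Excess rainfall: 5.910 − 1.390 = 4.520 in; P > Ia so Q > 0
Q: (26669/5900)² ÷ (67669/5900) = 711235561/399247100 in (≈ 1.781 in)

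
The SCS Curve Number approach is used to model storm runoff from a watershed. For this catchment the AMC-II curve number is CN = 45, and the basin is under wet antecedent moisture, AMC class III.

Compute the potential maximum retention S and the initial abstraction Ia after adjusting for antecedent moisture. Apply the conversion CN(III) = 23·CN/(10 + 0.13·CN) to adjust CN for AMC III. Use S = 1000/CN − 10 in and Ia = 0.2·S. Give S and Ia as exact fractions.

S = 1100/207 in ≈ 5.314 in; Ia = 220/207 in ≈ 1.063 in

Adjust CN=45 to AMC III: 23·45/(10 + 0.13·45) → 1035 ÷ (317/20) = 20700/317 ≈ 65.300
Retention S: 1000/CN − 10 with CN=65.300 → S = 1100/207 ≈ 5.314 in
Ia = 0.2·(1100/207) = 220/207 in ≈ 1.063 in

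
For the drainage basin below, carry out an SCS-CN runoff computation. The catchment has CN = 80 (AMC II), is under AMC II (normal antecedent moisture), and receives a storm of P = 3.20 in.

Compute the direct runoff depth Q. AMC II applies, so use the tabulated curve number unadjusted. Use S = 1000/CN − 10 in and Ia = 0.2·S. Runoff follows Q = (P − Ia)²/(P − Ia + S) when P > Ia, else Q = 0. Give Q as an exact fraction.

Q = 729/520 in ≈ 1.402 in

CN(II) = 80; AMC II needs no correction.
Max retention: S = 1000/80 − 10 = 5/2 in (≈ 2.500 in)
Ia = 0.2S: 0.2·2.500 = 0.500 in (exactly 1/2)
Since P=3.200 > Ia=0.500: effective rainfall P−Ia = 27/10 in
Runoff Q = (P−Ia)²/(P−Ia+S) = (2.700)²/(2.700+2.500) = 729/520 ≈ 1.402 in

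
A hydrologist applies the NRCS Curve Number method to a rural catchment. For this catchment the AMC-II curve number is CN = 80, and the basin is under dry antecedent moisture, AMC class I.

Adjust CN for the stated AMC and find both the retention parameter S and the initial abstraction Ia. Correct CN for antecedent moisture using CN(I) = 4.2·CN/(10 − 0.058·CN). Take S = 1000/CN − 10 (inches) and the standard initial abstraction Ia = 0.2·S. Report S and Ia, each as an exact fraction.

S = 125/21 in ≈ 5.952 in; Ia = 25/21 in ≈ 1.190 in

CN(I) from CN(II)=80: (4.2·80)/(10 − 0.058·80) = 4200/67 ≈ 62.687
S = 1000/(4200/67) − 10 = 125/21 in ≈ 5.952 in
Ia = 0.2S: 0.2·5.952 = 1.190 in (exactly 25/21)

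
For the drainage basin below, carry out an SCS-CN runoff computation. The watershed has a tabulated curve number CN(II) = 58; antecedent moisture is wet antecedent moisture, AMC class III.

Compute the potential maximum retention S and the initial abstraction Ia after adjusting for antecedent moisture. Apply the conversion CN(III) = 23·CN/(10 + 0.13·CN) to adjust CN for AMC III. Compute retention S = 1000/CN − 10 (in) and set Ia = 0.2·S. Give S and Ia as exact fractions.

S = 2100/667 in ≈ 3.148 in; Ia = 420/667 in ≈ 0.630 in

Wet (AMC III): CN(III) = 23·58/(10 + 0.13·58) = 1334/(877/50) = 66700/877 ≈ 76.055
S = 1000/(66700/877) − 10 = 2100/667 in ≈ 3.148 in
Initial abstraction Ia = S/5 = (2100/667)/5 = 420/667 ≈ 0.630 in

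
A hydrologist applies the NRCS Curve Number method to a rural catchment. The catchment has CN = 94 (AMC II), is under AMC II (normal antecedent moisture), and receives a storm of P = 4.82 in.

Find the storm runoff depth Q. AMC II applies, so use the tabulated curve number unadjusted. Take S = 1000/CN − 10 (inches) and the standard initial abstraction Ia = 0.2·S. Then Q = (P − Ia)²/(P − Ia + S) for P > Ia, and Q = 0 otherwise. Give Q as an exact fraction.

AMC II — tabulated CN = 94 applies directly.
S = 1000/94 − 10 = 30/47 in ≈ 0.638 in
Initial abstraction Ia = S/5 = (30/47)/5 = 6/47 ≈ 0.128 in
Excess rainfall: 4.820 − 0.128 = 4.692 in; P > Ia so Q > 0
Runoff Q = (P−Ia)²/(P−Ia+S) = (4.692)²/(4.692+0.638) = 121594729/29438450 ≈ 4.130 in

Q = 121594729/29438450 in ≈ 4.130 in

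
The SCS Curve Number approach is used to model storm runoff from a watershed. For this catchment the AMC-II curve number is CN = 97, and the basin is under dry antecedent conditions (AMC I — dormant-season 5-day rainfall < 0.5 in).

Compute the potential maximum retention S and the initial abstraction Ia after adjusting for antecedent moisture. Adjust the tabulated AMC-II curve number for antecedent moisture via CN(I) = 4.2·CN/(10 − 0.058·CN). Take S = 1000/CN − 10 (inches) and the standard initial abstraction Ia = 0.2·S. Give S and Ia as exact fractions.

CN(I) from CN(II)=97: (4.2·97)/(10 − 0.058·97) = 67900/729 ≈ 93.141
Max retention: S = 1000/(67900/729) − 10 = 500/679 in (≈ 0.736 in)
Ia = 0.2S: 0.2·0.736 = 0.147 in (exactly 100/679)

S = 500/679 in ≈ 0.736 in; Ia = 100/679 in ≈ 0.147 in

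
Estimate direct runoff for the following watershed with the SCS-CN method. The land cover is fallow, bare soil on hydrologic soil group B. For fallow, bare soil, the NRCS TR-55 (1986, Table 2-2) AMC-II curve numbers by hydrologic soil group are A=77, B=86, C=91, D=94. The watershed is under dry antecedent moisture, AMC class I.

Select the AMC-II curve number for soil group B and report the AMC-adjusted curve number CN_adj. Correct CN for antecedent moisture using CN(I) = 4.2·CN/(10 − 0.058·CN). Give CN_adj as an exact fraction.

CN_adj = 12900/179 ≈ 72.067

NRCS table: fallow, bare soil, soil group B → CN(II) = 86
CN(I) from CN(II)=86: (4.2·86)/(10 − 0.058·86) = 12900/179 ≈ 72.067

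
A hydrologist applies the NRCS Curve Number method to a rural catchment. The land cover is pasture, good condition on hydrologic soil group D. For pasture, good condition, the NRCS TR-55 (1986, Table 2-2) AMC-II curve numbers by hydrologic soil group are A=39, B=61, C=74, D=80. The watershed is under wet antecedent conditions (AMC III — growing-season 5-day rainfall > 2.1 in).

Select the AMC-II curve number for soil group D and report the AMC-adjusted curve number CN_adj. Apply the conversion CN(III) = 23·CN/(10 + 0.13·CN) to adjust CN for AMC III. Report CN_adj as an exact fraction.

CN_adj = 4600/51 ≈ 90.196

NRCS table: pasture, good condition, soil group D → CN(II) = 80
CN(III) from CN(II)=80: (23·80)/(10 + 0.13·80) = 4600/51 ≈ 90.196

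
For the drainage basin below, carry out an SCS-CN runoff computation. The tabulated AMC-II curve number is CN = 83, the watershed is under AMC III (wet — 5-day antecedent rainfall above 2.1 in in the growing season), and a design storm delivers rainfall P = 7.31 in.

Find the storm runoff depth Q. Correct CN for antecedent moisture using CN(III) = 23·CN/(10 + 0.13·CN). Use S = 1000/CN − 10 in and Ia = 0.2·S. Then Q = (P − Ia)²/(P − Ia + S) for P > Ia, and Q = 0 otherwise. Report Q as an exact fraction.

Wet (AMC III): CN(III) = 23·83/(10 + 0.13·83) = 1909/(2079/100) = 190900/2079 ≈ 91.823
Max retention: S = 1000/(190900/2079) − 10 = 1700/1909 in (≈ 0.891 in)
Ia = 0.2S: 0.2·0.891 = 0.178 in (exactly 340/1909)
Excess rainfall: 7.310 − 0.178 = 7.132 in; P > Ia so Q > 0
Q = (1361479/190900)²/((1361479/190900) + 1700/1909) = (1853625067441/36442810000)/(1531479/190900) = 109036768673/17197608300 in ≈ 6.340 in

Q = 109036768673/17197608300 in ≈ 6.340 in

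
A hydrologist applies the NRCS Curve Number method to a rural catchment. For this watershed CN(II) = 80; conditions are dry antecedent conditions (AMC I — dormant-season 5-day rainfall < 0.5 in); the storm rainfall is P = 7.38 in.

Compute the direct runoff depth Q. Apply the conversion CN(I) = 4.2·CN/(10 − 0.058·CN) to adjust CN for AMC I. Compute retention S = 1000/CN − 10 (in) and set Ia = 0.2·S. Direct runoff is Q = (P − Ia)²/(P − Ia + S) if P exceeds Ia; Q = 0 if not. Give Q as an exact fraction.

Q = 42237001/13386450 in ≈ 3.155 in

Adjust CN=80 to AMC I: 4.2·80/(10 − 0.058·80) → 336 ÷ (134/25) = 4200/67 ≈ 62.687
Max retention: S = 1000/(4200/67) − 10 = 125/21 in (≈ 5.952 in)
Ia = 0.2·(125/21) = 25/21 in ≈ 1.190 in
Excess rainfall: 7.380 − 1.190 = 6.190 in; P > Ia so Q > 0
Runoff Q = (P−Ia)²/(P−Ia+S) = (6.190)²/(6.190+5.952) = 42237001/13386450 ≈ 3.155 in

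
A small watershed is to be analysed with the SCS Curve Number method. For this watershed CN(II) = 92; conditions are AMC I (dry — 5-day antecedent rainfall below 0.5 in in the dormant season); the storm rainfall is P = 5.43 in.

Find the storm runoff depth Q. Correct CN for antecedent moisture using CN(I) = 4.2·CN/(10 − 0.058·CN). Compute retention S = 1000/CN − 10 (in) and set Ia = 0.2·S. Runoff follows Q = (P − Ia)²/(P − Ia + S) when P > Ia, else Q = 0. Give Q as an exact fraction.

Q = 58694268361/16531592700 in ≈ 3.550 in

Adjust CN=92 to AMC I: 4.2·92/(10 − 0.058·92) → (1932/5) ÷ (583/125) = 48300/583 ≈ 82.847
Retention S: 1000/CN − 10 with CN=82.847 → S = 1000/483 ≈ 2.070 in
Initial abstraction Ia = S/5 = (1000/483)/5 = 200/483 ≈ 0.414 in
Since P=5.430 > Ia=0.414: effective rainfall P−Ia = 242269/48300 in
Q: (242269/48300)² ÷ (342269/48300) = 58694268361/16531592700 in (≈ 3.550 in)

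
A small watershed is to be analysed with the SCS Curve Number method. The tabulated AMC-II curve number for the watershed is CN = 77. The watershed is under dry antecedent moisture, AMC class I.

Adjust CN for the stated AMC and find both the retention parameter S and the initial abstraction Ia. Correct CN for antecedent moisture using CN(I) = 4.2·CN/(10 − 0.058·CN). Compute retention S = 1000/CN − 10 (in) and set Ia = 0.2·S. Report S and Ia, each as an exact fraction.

S = 11500/1617 in ≈ 7.112 in; Ia = 2300/1617 in ≈ 1.422 in

Dry (AMC I): CN(I) = 4.2·77/(10 − 0.058·77) = (1617/5)/(2767/500) = 161700/2767 ≈ 58.439
S = 1000/(161700/2767) − 10 = 11500/1617 in ≈ 7.112 in
Initial abstraction Ia = S/5 = (11500/1617)/5 = 2300/1617 ≈ 1.422 in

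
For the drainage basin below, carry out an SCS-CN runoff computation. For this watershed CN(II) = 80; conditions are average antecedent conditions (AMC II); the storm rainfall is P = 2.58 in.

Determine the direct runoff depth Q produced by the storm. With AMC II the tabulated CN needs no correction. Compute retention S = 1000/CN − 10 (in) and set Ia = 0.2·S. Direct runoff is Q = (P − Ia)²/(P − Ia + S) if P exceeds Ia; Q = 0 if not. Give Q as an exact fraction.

Q = 5408/5725 in ≈ 0.945 in

CN(II) = 80; AMC II needs no correction.
S = 1000/80 − 10 = 5/2 in ≈ 2.500 in
Ia = 0.2·(5/2) = 1/2 in ≈ 0.500 in
Since P=2.580 > Ia=0.500: effective rainfall P−Ia = 52/25 in
Q: (52/25)² ÷ (229/50) = 5408/5725 in (≈ 0.945 in)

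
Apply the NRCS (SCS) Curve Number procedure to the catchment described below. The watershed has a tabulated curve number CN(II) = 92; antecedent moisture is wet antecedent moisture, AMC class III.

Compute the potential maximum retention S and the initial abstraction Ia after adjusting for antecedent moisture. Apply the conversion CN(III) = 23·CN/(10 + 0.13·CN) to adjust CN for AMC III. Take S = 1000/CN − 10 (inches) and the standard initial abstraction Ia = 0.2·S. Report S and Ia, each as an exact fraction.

S = 200/529 in ≈ 0.378 in; Ia = 40/529 in ≈ 0.076 in

Wet (AMC III): CN(III) = 23·92/(10 + 0.13·92) = 2116/(549/25) = 52900/549 ≈ 96.357
S = 1000/(52900/549) − 10 = 200/529 in ≈ 0.378 in
Ia = 0.2·(200/529) = 40/529 in ≈ 0.076 in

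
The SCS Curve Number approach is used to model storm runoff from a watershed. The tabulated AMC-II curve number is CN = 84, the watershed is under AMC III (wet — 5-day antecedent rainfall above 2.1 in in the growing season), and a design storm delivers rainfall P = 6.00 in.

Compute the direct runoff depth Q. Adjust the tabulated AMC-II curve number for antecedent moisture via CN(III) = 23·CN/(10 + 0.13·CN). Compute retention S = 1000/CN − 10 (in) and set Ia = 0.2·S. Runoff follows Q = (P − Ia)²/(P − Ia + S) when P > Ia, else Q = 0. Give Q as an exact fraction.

Adjust CN=84 to AMC III: 23·84/(10 + 0.13·84) → 1932 ÷ (523/25) = 48300/523 ≈ 92.352
S = 1000/(48300/523) − 10 = 400/483 in ≈ 0.828 in
Ia = 0.2·(400/483) = 80/483 in ≈ 0.166 in
Since P=6.000 > Ia=0.166: effective rainfall P−Ia = 2818/483 in
Q: (2818/483)² ÷ (3218/483) = 3970562/777147 in (≈ 5.109 in)

Q = 3970562/777147 in ≈ 5.109 in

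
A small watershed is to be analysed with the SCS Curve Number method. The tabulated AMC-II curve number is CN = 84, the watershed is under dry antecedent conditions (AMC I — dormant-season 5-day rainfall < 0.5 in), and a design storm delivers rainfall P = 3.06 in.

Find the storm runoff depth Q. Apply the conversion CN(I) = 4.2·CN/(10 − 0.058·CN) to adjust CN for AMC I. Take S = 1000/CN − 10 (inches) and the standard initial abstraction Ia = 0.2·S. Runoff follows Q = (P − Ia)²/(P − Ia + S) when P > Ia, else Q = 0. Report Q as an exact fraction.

Adjust CN=84 to AMC I: 4.2·84/(10 − 0.058·84) → (1764/5) ÷ (641/125) = 44100/641 ≈ 68.799
Max retention: S = 1000/(44100/641) − 10 = 2000/441 in (≈ 4.535 in)
Ia = 0.2S: 0.2·4.535 = 0.907 in (exactly 400/441)
P − Ia = 3.060 − 0.907 = 47473/22050 ≈ 2.153 in (> 0, runoff occurs)
Q: (47473/22050)² ÷ (147473/22050) = 2253685729/3251779650 in (≈ 0.693 in)

Q = 2253685729/3251779650 in ≈ 0.693 in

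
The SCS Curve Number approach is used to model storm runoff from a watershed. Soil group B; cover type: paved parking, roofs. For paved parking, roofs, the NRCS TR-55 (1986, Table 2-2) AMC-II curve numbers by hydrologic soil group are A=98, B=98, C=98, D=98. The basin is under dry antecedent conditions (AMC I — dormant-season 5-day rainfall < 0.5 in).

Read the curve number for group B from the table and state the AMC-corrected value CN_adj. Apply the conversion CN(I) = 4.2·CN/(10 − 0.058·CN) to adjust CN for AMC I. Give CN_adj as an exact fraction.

CN_adj = 102900/1079 ≈ 95.366

NRCS table: paved parking, roofs, soil group B → CN(II) = 98
CN(I) from CN(II)=98: (4.2·98)/(10 − 0.058·98) = 102900/1079 ≈ 95.366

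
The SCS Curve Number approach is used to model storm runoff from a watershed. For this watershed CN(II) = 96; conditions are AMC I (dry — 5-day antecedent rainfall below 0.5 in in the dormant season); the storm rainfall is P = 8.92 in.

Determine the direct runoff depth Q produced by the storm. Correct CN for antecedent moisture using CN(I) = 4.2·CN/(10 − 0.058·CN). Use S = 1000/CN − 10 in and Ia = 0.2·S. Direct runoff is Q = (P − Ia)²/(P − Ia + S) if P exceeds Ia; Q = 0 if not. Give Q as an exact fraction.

Adjust CN=96 to AMC I: 4.2·96/(10 − 0.058·96) → (2016/5) ÷ (554/125) = 25200/277 ≈ 90.975
S = 1000/(25200/277) − 10 = 125/126 in ≈ 0.992 in
Ia = 0.2·(125/126) = 25/126 in ≈ 0.198 in
Excess rainfall: 8.920 − 0.198 = 8.722 in; P > Ia so Q > 0
Q = (27473/3150)²/((27473/3150) + 125/126) = (754765729/9922500)/(15299/1575) = 754765729/96383700 in ≈ 7.831 in

Q = 754765729/96383700 in ≈ 7.831 in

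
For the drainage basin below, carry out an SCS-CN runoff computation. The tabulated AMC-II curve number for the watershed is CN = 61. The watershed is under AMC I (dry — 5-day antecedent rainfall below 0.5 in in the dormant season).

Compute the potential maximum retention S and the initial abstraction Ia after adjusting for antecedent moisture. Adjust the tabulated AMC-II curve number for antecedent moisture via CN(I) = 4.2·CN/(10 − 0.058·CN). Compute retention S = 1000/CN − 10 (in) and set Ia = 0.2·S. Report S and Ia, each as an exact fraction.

Dry (AMC I): CN(I) = 4.2·61/(10 − 0.058·61) = (1281/5)/(3231/500) = 42700/1077 ≈ 39.647
Retention S: 1000/CN − 10 with CN=39.647 → S = 6500/427 ≈ 15.222 in
Ia = 0.2S: 0.2·15.222 = 3.044 in (exactly 1300/427)

S = 6500/427 in ≈ 15.222 in; Ia = 1300/427 in ≈ 3.044 in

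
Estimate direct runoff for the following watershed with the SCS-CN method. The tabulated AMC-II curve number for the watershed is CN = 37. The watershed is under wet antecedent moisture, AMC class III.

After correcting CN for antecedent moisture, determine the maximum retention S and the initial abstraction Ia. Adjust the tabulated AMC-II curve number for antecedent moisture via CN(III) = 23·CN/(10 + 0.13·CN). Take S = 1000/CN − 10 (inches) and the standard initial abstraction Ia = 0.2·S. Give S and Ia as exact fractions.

Adjust CN=37 to AMC III: 23·37/(10 + 0.13·37) → 851 ÷ (1481/100) = 85100/1481 ≈ 57.461
Retention S: 1000/CN − 10 with CN=57.461 → S = 6300/851 ≈ 7.403 in
Ia = 0.2S: 0.2·7.403 = 1.481 in (exactly 1260/851)

S = 6300/851 in ≈ 7.403 in; Ia = 1260/851 in ≈ 1.481 in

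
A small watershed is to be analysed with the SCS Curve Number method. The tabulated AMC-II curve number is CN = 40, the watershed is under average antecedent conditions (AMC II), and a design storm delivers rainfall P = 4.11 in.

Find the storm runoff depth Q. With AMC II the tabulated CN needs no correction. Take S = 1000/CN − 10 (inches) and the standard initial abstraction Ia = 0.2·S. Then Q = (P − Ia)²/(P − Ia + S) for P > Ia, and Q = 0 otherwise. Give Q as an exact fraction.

Q = 1369/17900 in ≈ 0.076 in

AMC II — tabulated CN = 40 applies directly.
Max retention: S = 1000/40 − 10 = 15 in (≈ 15.000 in)
Initial abstraction Ia = S/5 = 15/5 = 3 ≈ 3.000 in
P − Ia = 4.110 − 3.000 = 111/100 ≈ 1.110 in (> 0, runoff occurs)
Q: (111/100)² ÷ (1611/100) = 1369/17900 in (≈ 0.076 in)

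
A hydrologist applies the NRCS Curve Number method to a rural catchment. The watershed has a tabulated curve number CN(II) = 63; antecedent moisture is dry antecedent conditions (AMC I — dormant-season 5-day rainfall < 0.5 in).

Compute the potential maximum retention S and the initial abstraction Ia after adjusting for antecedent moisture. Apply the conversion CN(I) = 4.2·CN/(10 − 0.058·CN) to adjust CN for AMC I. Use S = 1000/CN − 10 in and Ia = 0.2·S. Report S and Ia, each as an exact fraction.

CN(I) from CN(II)=63: (4.2·63)/(10 − 0.058·63) = 132300/3173 ≈ 41.696
Retention S: 1000/CN − 10 with CN=41.696 → S = 18500/1323 ≈ 13.983 in
Ia = 0.2·(18500/1323) = 3700/1323 in ≈ 2.797 in

S = 18500/1323 in ≈ 13.983 in; Ia = 3700/1323 in ≈ 2.797 in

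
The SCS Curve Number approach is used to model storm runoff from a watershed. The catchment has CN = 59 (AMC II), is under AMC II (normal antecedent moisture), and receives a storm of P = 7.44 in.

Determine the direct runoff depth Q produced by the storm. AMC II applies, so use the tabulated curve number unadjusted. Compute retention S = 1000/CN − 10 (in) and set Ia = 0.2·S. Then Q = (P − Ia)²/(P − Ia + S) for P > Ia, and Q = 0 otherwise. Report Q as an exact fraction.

Q = 39818888/14140825 in ≈ 2.816 in

CN(II) = 59; AMC II needs no correction.
S = 1000/59 − 10 = 410/59 in ≈ 6.949 in
Ia = 0.2S: 0.2·6.949 = 1.390 in (exactly 82/59)
P − Ia = 7.440 − 1.390 = 8924/1475 ≈ 6.050 in (> 0, runoff occurs)
Q = (8924/1475)²/((8924/1475) + 410/59) = (79637776/2175625)/(19174/1475) = 39818888/14140825 in ≈ 2.816 in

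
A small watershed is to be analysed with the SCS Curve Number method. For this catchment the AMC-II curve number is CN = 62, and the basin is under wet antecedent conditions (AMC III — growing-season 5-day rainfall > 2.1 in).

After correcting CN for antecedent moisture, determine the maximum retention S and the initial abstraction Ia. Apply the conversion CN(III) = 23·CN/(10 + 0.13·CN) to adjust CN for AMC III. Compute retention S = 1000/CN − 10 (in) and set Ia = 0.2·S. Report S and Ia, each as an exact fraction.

S = 1900/713 in ≈ 2.665 in; Ia = 380/713 in ≈ 0.533 in

Wet (AMC III): CN(III) = 23·62/(10 + 0.13·62) = 1426/(903/50) = 71300/903 ≈ 78.959
Max retention: S = 1000/(71300/903) − 10 = 1900/713 in (≈ 2.665 in)
Initial abstraction Ia = S/5 = (1900/713)/5 = 380/713 ≈ 0.533 in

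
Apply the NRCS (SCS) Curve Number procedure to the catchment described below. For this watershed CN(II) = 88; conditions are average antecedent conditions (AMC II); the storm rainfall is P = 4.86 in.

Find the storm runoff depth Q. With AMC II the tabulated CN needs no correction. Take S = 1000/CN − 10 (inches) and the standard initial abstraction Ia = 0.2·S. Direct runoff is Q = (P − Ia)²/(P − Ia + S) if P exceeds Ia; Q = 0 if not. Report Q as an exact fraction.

Average conditions: CN = 88 (no AMC adjustment).
Retention S: 1000/CN − 10 with CN=88.000 → S = 15/11 ≈ 1.364 in
Ia = 0.2·(15/11) = 3/11 in ≈ 0.273 in
P − Ia = 4.860 − 0.273 = 2523/550 ≈ 4.587 in (> 0, runoff occurs)
Q: (2523/550)² ÷ (3273/550) = 2121843/600050 in (≈ 3.536 in)

Q = 2121843/600050 in ≈ 3.536 in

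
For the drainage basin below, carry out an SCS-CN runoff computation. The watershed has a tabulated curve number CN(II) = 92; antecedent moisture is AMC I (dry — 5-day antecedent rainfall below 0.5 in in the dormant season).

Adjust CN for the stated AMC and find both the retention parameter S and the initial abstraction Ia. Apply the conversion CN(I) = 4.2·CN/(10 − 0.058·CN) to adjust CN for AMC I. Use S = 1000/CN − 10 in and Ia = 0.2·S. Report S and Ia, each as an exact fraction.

Adjust CN=92 to AMC I: 4.2·92/(10 − 0.058·92) → (1932/5) ÷ (583/125) = 48300/583 ≈ 82.847
Max retention: S = 1000/(48300/583) − 10 = 1000/483 in (≈ 2.070 in)
Ia = 0.2S: 0.2·2.070 = 0.414 in (exactly 200/483)

S = 1000/483 in ≈ 2.070 in; Ia = 200/483 in ≈ 0.414 in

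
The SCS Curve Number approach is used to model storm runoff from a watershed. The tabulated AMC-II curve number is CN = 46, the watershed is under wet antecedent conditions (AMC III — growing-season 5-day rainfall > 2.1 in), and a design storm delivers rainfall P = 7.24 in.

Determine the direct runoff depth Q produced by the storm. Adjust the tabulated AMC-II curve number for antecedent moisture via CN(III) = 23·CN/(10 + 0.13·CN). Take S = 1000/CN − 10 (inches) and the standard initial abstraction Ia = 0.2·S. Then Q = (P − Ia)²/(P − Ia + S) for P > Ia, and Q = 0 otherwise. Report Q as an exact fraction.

Q = 6764898001/1980430525 in ≈ 3.416 in

Adjust CN=46 to AMC III: 23·46/(10 + 0.13·46) → 1058 ÷ (799/50) = 52900/799 ≈ 66.208
Max retention: S = 1000/(52900/799) − 10 = 2700/529 in (≈ 5.104 in)
Ia = 0.2S: 0.2·5.104 = 1.021 in (exactly 540/529)
Excess rainfall: 7.240 − 1.021 = 6.219 in; P > Ia so Q > 0
Q: (82249/13225)² ÷ (149749/13225) = 6764898001/1980430525 in (≈ 3.416 in)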